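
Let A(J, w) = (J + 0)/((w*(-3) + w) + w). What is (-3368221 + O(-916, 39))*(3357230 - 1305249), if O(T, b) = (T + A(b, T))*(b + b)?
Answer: -3232622907841261/458 ≈ -7.0581e+12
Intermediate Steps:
A(J, w) = -J/w (A(J, w) = J/((-3*w + w) + w) = J/(-2*w + w) = J/((-w)) = J*(-1/w) = -J/w)
O(T, b) = 2*b*(T - b/T) (O(T, b) = (T - b/T)*(b + b) = (T - b/T)*(2*b) = 2*b*(T - b/T))
(-3368221 + O(-916, 39))*(3357230 - 1305249) = (-3368221 + 2*39*((-916)² - 1*39)/(-916))*(3357230 - 1305249) = (-3368221 + 2*39*(-1/916)*(839056 - 39))*2051981 = (-3368221 + 2*39*(-1/916)*839017)*2051981 = (-3368221 - 32721663/458)*2051981 = -1575366881/458*2051981 = -3232622907841261/458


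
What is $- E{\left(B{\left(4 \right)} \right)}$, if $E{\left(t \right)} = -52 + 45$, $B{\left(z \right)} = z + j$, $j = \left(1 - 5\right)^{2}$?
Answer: $7$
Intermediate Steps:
$j = 16$ ($j = \left(-4\right)^{2} = 16$)
$B{\left(z \right)} = 16 + z$ ($B{\left(z \right)} = z + 16 = 16 + z$)
$E{\left(t \right)} = -7$
$- E{\left(B{\left(4 \right)} \right)} = \left(-1\right) \left(-7\right) = 7$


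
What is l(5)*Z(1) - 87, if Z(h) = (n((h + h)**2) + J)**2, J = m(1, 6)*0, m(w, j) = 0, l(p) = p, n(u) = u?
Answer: -7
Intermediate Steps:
J = 0 (J = 0*0 = 0)
Z(h) = 16*h**4 (Z(h) = ((h + h)**2 + 0)**2 = ((2*h)**2 + 0)**2 = (4*h**2 + 0)**2 = (4*h**2)**2 = 16*h**4)
l(5)*Z(1) - 87 = 5*(16*1**4) - 87 = 5*(16*1) - 87 = 5*16 - 87 = 80 - 87 = -7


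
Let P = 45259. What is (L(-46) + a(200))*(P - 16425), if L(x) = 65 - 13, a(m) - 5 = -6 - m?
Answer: -4296266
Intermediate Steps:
a(m) = -1 - m (a(m) = 5 + (-6 - m) = -1 - m)
L(x) = 52
(L(-46) + a(200))*(P - 16425) = (52 + (-1 - 1*200))*(45259 - 16425) = (52 + (-1 - 200))*28834 = (52 - 201)*28834 = -149*28834 = -4296266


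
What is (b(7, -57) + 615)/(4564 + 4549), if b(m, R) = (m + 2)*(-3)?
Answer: 588/9113 ≈ 0.064523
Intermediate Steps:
b(m, R) = -6 - 3*m (b(m, R) = (2 + m)*(-3) = -6 - 3*m)
(b(7, -57) + 615)/(4564 + 4549) = ((-6 - 3*7) + 615)/(4564 + 4549) = ((-6 - 21) + 615)/9113 = (-27 + 615)*(1/9113) = 588*(1/9113) = 588/9113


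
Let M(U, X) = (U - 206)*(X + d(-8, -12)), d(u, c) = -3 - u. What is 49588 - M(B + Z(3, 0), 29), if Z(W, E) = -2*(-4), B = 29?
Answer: 55334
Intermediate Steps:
Z(W, E) = 8
M(U, X) = (-206 + U)*(5 + X) (M(U, X) = (U - 206)*(X + (-3 - 1*(-8))) = (-206 + U)*(X + (-3 + 8)) = (-206 + U)*(X + 5) = (-206 + U)*(5 + X))
49588 - M(B + Z(3, 0), 29) = 49588 - (-1030 - 206*29 + 5*(29 + 8) + (29 + 8)*29) = 49588 - (-1030 - 5974 + 5*37 + 37*29) = 49588 - (-1030 - 5974 + 185 + 1073) = 49588 - 1*(-5746) = 49588 + 5746 = 55334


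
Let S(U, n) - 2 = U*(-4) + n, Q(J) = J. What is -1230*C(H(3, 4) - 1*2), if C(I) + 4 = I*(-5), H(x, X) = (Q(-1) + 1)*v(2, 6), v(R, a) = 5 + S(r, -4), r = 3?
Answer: -7380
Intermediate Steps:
S(U, n) = 2 + n - 4*U (S(U, n) = 2 + (U*(-4) + n) = 2 + (-4*U + n) = 2 + (n - 4*U) = 2 + n - 4*U)
v(R, a) = -9 (v(R, a) = 5 + (2 - 4 - 4*3) = 5 + (2 - 4 - 12) = 5 - 14 = -9)
H(x, X) = 0 (H(x, X) = (-1 + 1)*(-9) = 0*(-9) = 0)
C(I) = -4 - 5*I (C(I) = -4 + I*(-5) = -4 - 5*I)
-1230*C(H(3, 4) - 1*2) = -1230*(-4 - 5*(0 - 1*2)) = -1230*(-4 - 5*(0 - 2)) = -1230*(-4 - 5*(-2)) = -1230*(-4 + 10) = -1230*6 = -7380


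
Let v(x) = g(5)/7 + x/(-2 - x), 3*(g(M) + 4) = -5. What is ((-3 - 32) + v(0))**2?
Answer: 565504/441 ≈ 1282.3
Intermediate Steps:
g(M) = -17/3 (g(M) = -4 + (1/3)*(-5) = -4 - 5/3 = -17/3)
v(x) = -17/21 + x/(-2 - x) (v(x) = -17/3/7 + x/(-2 - x) = -17/3*1/7 + x/(-2 - x) = -17/21 + x/(-2 - x))
((-3 - 32) + v(0))**2 = ((-3 - 32) + 2*(-17 - 19*0)/(21*(2 + 0)))**2 = (-35 + (2/21)*(-17 + 0)/2)**2 = (-35 + (2/21)*(1/2)*(-17))**2 = (-35 - 17/21)**2 = (-752/21)**2 = 565504/441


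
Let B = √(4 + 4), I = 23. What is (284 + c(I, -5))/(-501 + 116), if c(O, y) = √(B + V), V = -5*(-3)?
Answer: -284/385 - √(15 + 2*√2)/385 ≈ -0.74863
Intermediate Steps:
V = 15
B = 2*√2 (B = √8 = 2*√2 ≈ 2.8284)
c(O, y) = √(15 + 2*√2) (c(O, y) = √(2*√2 + 15) = √(15 + 2*√2))
(284 + c(I, -5))/(-501 + 116) = (284 + √(15 + 2*√2))/(-501 + 116) = (284 + √(15 + 2*√2))/(-385) = (284 + √(15 + 2*√2))*(-1/385) = -284/385 - √(15 + 2*√2)/385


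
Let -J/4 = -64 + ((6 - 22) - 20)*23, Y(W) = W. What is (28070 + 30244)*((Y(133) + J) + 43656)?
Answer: 2761576098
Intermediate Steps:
J = 3568 (J = -4*(-64 + ((6 - 22) - 20)*23) = -4*(-64 + (-16 - 20)*23) = -4*(-64 - 36*23) = -4*(-64 - 828) = -4*(-892) = 3568)
(28070 + 30244)*((Y(133) + J) + 43656) = (28070 + 30244)*((133 + 3568) + 43656) = 58314*(3701 + 43656) = 58314*47357 = 2761576098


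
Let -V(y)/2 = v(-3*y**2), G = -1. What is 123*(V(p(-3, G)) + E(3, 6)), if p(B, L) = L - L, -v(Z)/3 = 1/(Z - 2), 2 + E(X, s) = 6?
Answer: 123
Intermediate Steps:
E(X, s) = 4 (E(X, s) = -2 + 6 = 4)
v(Z) = -3/(-2 + Z) (v(Z) = -3/(Z - 2) = -3/(-2 + Z))
p(B, L) = 0
V(y) = 6/(-2 - 3*y**2) (V(y) = -(-6)/(-2 - 3*y**2) = 6/(-2 - 3*y**2))
123*(V(p(-3, G)) + E(3, 6)) = 123*(-6/(2 + 3*0**2) + 4) = 123*(-6/(2 + 3*0) + 4) = 123*(-6/(2 + 0) + 4) = 123*(-6/2 + 4) = 123*(-6*1/2 + 4) = 123*(-3 + 4) = 123*1 = 123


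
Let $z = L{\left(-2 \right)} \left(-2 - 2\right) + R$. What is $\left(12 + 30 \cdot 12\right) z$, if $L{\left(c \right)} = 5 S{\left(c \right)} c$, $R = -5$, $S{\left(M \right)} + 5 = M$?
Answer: $-106020$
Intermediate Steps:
$S{\left(M \right)} = -5 + M$
$L{\left(c \right)} = c \left(-25 + 5 c\right)$ ($L{\left(c \right)} = 5 \left(-5 + c\right) c = \left(-25 + 5 c\right) c = c \left(-25 + 5 c\right)$)
$z = -285$ ($z = 5 \left(-2\right) \left(-5 - 2\right) \left(-2 - 2\right) - 5 = 5 \left(-2\right) \left(-7\right) \left(-4\right) - 5 = 70 \left(-4\right) - 5 = -280 - 5 = -285$)
$\left(12 + 30 \cdot 12\right) z = \left(12 + 30 \cdot 12\right) \left(-285\right) = \left(12 + 360\right) \left(-285\right) = 372 \left(-285\right) = -106020$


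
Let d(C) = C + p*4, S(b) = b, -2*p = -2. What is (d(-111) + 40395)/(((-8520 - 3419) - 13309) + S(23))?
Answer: -40288/25225 ≈ -1.5971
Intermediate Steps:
p = 1 (p = -1/2*(-2) = 1)
d(C) = 4 + C (d(C) = C + 1*4 = C + 4 = 4 + C)
(d(-111) + 40395)/(((-8520 - 3419) - 13309) + S(23)) = ((4 - 111) + 40395)/(((-8520 - 3419) - 13309) + 23) = (-107 + 40395)/((-11939 - 13309) + 23) = 40288/(-25248 + 23) = 40288/(-25225) = 40288*(-1/25225) = -40288/25225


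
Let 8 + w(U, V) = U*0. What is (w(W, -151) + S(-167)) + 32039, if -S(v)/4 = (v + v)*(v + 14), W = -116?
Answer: -172377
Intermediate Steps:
S(v) = -8*v*(14 + v) (S(v) = -4*(v + v)*(v + 14) = -4*2*v*(14 + v) = -8*v*(14 + v))
w(U, V) = -8 (w(U, V) = -8 + U*0 = -8 + 0 = -8)
(w(W, -151) + S(-167)) + 32039 = (-8 - 8*(-167)*(14 - 167)) + 32039 = (-8 - 8*(-167)*(-153)) + 32039 = (-8 - 204408) + 32039 = -204416 + 32039 = -172377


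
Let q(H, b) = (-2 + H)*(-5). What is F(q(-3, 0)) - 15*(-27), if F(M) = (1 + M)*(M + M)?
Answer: 1705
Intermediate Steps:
q(H, b) = 10 - 5*H
F(M) = 2*M*(1 + M) (F(M) = (1 + M)*(2*M) = 2*M*(1 + M))
F(q(-3, 0)) - 15*(-27) = 2*(10 - 5*(-3))*(1 + (10 - 5*(-3))) - 15*(-27) = 2*(10 + 15)*(1 + (10 + 15)) + 405 = 2*25*(1 + 25) + 405 = 2*25*26 + 405 = 1300 + 405 = 1705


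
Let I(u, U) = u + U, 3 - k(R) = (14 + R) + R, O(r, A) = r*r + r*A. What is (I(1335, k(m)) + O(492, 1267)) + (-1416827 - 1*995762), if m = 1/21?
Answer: -32462579/21 ≈ -1.5458e+6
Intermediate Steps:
O(r, A) = r² + A*r
m = 1/21 ≈ 0.047619
k(R) = -11 - 2*R (k(R) = 3 - ((14 + R) + R) = 3 - (14 + 2*R) = 3 + (-14 - 2*R) = -11 - 2*R)
I(u, U) = U + u
(I(1335, k(m)) + O(492, 1267)) + (-1416827 - 1*995762) = (((-11 - 2*1/21) + 1335) + 492*(1267 + 492)) + (-1416827 - 1*995762) = (((-11 - 2/21) + 1335) + 492*1759) + (-1416827 - 995762) = ((-233/21 + 1335) + 865428) - 2412589 = (27802/21 + 865428) - 2412589 = 18201790/21 - 2412589 = -32462579/21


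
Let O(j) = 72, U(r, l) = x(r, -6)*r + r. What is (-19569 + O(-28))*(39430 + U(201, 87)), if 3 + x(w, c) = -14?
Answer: -706064358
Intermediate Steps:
x(w, c) = -17 (x(w, c) = -3 - 14 = -17)
U(r, l) = -16*r (U(r, l) = -17*r + r = -16*r)
(-19569 + O(-28))*(39430 + U(201, 87)) = (-19569 + 72)*(39430 - 16*201) = -19497*(39430 - 3216) = -19497*36214 = -706064358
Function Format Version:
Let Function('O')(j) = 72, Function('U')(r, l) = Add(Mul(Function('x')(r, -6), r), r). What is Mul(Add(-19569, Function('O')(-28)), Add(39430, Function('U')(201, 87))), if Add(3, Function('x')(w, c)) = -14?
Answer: -706064358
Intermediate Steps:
Function('x')(w, c) = -17 (Function('x')(w, c) = Add(-3, -14) = -17)
Function('U')(r, l) = Mul(-16, r) (Function('U')(r, l) = Add(Mul(-17, r), r) = Mul(-16, r))
Mul(Add(-19569, Function('O')(-28)), Add(39430, Function('U')(201, 87))) = Mul(Add(-19569, 72), Add(39430, Mul(-16, 201))) = Mul(-19497, Add(39430, -3216)) = Mul(-19497, 36214) = -706064358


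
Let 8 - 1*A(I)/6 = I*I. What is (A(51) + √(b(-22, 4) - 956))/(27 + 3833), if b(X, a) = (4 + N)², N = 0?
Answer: -7779/1930 + I*√235/1930 ≈ -4.0306 + 0.0079429*I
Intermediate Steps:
A(I) = 48 - 6*I² (A(I) = 48 - 6*I*I = 48 - 6*I²)
b(X, a) = 16 (b(X, a) = (4 + 0)² = 4² = 16)
(A(51) + √(b(-22, 4) - 956))/(27 + 3833) = ((48 - 6*51²) + √(16 - 956))/(27 + 3833) = ((48 - 6*2601) + √(-940))/3860 = ((48 - 15606) + 2*I*√235)*(1/3860) = (-15558 + 2*I*√235)*(1/3860) = -7779/1930 + I*√235/1930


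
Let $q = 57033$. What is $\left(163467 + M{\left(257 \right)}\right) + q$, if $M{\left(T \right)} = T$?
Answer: $220757$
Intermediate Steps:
$\left(163467 + M{\left(257 \right)}\right) + q = \left(163467 + 257\right) + 57033 = 163724 + 57033 = 220757$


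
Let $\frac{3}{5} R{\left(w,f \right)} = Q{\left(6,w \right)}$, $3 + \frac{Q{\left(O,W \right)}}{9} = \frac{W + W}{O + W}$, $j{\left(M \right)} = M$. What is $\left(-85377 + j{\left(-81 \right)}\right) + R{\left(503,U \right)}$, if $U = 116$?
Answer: $- \frac{43505937}{509} \approx -85473.0$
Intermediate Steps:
$Q{\left(O,W \right)} = -27 + \frac{18 W}{O + W}$ ($Q{\left(O,W \right)} = -27 + 9 \frac{W + W}{O + W} = -27 + 9 \frac{2 W}{O + W} = -27 + \frac{18 W}{O + W}$)
$R{\left(w,f \right)} = \frac{15 \left(-18 - w\right)}{6 + w}$ ($R{\left(w,f \right)} = \frac{5 \frac{9 \left(- w - 18\right)}{6 + w}}{3} = \frac{5 \frac{9 \left(-18 - w\right)}{6 + w}}{3} = \frac{15 \left(-18 - w\right)}{6 + w}$)
$\left(-85377 + j{\left(-81 \right)}\right) + R{\left(503,U \right)} = \left(-85377 - 81\right) + \frac{15 \left(-18 - 503\right)}{6 + 503} = -85458 + \frac{15 \left(-18 - 503\right)}{509} = -85458 + 15 \cdot \frac{1}{509} \left(-521\right) = -85458 - \frac{7815}{509} = - \frac{43505937}{509}$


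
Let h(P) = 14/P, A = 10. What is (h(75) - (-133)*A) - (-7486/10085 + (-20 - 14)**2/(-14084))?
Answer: 708948753313/532639275 ≈ 1331.0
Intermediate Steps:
(h(75) - (-133)*A) - (-7486/10085 + (-20 - 14)**2/(-14084)) = (14/75 - (-133)*10) - (-7486/10085 + (-20 - 14)**2/(-14084)) = (14*(1/75) - 1*(-1330)) - (-7486*1/10085 + (-34)**2*(-1/14084)) = (14/75 + 1330) - (-7486/10085 + 1156*(-1/14084)) = 99764/75 - (-7486/10085 - 289/3521) = 99764/75 - 1*(-29272771/35509285) = 99764/75 + 29272771/35509285 = 708948753313/532639275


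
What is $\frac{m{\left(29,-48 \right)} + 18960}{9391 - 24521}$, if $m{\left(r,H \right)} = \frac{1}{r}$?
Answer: $- \frac{549841}{438770} \approx -1.2531$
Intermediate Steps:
$\frac{m{\left(29,-48 \right)} + 18960}{9391 - 24521} = \frac{\frac{1}{29} + 18960}{9391 - 24521} = \frac{\frac{1}{29} + 18960}{-15130} = \frac{549841}{29} \left(- \frac{1}{15130}\right) = - \frac{549841}{438770}$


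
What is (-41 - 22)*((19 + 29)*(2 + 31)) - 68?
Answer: -99860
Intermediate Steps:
(-41 - 22)*((19 + 29)*(2 + 31)) - 68 = -3024*33 - 68 = -63*1584 - 68 = -99792 - 68 = -99860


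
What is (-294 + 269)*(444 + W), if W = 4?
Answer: -11200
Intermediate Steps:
(-294 + 269)*(444 + W) = (-294 + 269)*(444 + 4) = -25*448 = -11200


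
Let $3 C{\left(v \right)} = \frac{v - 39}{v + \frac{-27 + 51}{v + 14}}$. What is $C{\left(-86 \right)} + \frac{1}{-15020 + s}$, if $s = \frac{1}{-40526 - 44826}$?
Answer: $\frac{160226273957}{332034643619} \approx 0.48256$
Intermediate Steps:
$C{\left(v \right)} = \frac{-39 + v}{3 \left(v + \frac{24}{14 + v}\right)}$ ($C{\left(v \right)} = \frac{\left(v - 39\right) \frac{1}{v + \frac{-27 + 51}{v + 14}}}{3} = \frac{\left(-39 + v\right) \frac{1}{v + \frac{24}{14 + v}}}{3} = \frac{\frac{1}{v + \frac{24}{14 + v}} \left(-39 + v\right)}{3} = \frac{-39 + v}{3 \left(v + \frac{24}{14 + v}\right)}$)
$s = - \frac{1}{85352}$ ($s = \frac{1}{-85352} = - \frac{1}{85352} \approx -1.1716 \cdot 10^{-5}$)
$C{\left(-86 \right)} + \frac{1}{-15020 + s} = \frac{-546 + \left(-86\right)^{2} - -2150}{3 \left(24 + \left(-86\right)^{2} + 14 \left(-86\right)\right)} + \frac{1}{-15020 - \frac{1}{85352}} = \frac{-546 + 7396 + 2150}{3 \left(24 + 7396 - 1204\right)} + \frac{1}{- \frac{1281987041}{85352}} = \frac{1}{3} \cdot \frac{1}{6216} \cdot 9000 - \frac{85352}{1281987041} = \frac{125}{259} - \frac{85352}{1281987041} = \frac{160226273957}{332034643619}$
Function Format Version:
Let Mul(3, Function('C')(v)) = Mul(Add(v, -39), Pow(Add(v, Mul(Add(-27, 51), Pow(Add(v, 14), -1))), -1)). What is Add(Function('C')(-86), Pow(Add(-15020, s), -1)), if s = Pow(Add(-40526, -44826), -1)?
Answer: Rational(160226273957, 332034643619) ≈ 0.48256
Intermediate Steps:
Function('C')(v) = Mul(Rational(1, 3), Pow(Add(v, Mul(24, Pow(Add(14, v), -1))), -1), Add(-39, v)) (Function('C')(v) = Mul(Rational(1, 3), Mul(Add(v, -39), Pow(Add(v, Mul(Add(-27, 51), Pow(Add(v, 14), -1))), -1))) = Mul(Rational(1, 3), Mul(Add(-39, v), Pow(Add(v, Mul(24, Pow(Add(14, v), -1))), -1))) = Mul(Rational(1, 3), Mul(Pow(Add(v, Mul(24, Pow(Add(14, v), -1))), -1), Add(-39, v))) = Mul(Rational(1, 3), Pow(Add(v, Mul(24, Pow(Add(14, v), -1))), -1), Add(-39, v)))
s = Rational(-1, 85352) (s = Pow(-85352, -1) = Rational(-1, 85352) ≈ -1.1716e-5)
Add(Function('C')(-86), Pow(Add(-15020, s), -1)) = Add(Mul(Rational(1, 3), Pow(Add(24, Pow(-86, 2), Mul(14, -86)), -1), Add(-546, Pow(-86, 2), Mul(-25, -86))), Pow(Add(-15020, Rational(-1, 85352)), -1)) = Add(Mul(Rational(1, 3), Pow(Add(24, 7396, -1204), -1), Add(-546, 7396, 2150)), Pow(Rational(-1281987041, 85352), -1)) = Add(Mul(Rational(1, 3), Pow(6216, -1), 9000), Rational(-85352, 1281987041)) = Add(Mul(Rational(1, 3), Rational(1, 6216), 9000), Rational(-85352, 1281987041)) = Add(Rational(125, 259), Rational(-85352, 1281987041)) = Rational(160226273957, 332034643619)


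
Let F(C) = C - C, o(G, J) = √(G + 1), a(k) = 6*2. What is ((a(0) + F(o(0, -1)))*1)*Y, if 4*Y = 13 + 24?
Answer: 111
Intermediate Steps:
a(k) = 12
o(G, J) = √(1 + G)
F(C) = 0
Y = 37/4 (Y = (13 + 24)/4 = (¼)*37 = 37/4 ≈ 9.2500)
((a(0) + F(o(0, -1)))*1)*Y = ((12 + 0)*1)*(37/4) = (12*1)*(37/4) = 12*(37/4) = 111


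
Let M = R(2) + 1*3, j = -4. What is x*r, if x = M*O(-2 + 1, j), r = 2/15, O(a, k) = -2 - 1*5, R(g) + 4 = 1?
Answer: 0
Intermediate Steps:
R(g) = -3 (R(g) = -4 + 1 = -3)
M = 0 (M = -3 + 1*3 = -3 + 3 = 0)
O(a, k) = -7 (O(a, k) = -2 - 5 = -7)
r = 2/15 (r = 2*(1/15) = 2/15 ≈ 0.13333)
x = 0 (x = 0*(-7) = 0)
x*r = 0*(2/15) = 0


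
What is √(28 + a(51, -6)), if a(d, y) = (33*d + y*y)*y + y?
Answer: 2*I*√2573 ≈ 101.45*I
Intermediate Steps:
a(d, y) = y + y*(y² + 33*d) (a(d, y) = (33*d + y²)*y + y = (y² + 33*d)*y + y = y*(y² + 33*d) + y = y + y*(y² + 33*d))
√(28 + a(51, -6)) = √(28 - 6*(1 + (-6)² + 33*51)) = √(28 - 6*(1 + 36 + 1683)) = √(28 - 6*1720) = √(28 - 10320) = √(-10292) = 2*I*√2573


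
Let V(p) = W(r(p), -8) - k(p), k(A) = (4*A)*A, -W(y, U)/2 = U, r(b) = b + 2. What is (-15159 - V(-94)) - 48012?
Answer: -27843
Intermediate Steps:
r(b) = 2 + b
W(y, U) = -2*U
k(A) = 4*A²
V(p) = 16 - 4*p² (V(p) = -2*(-8) - 4*p² = 16 - 4*p²)
(-15159 - V(-94)) - 48012 = (-15159 - (16 - 4*(-94)²)) - 48012 = (-15159 - (16 - 4*8836)) - 48012 = (-15159 - (16 - 35344)) - 48012 = (-15159 - 1*(-35328)) - 48012 = (-15159 + 35328) - 48012 = 20169 - 48012 = -27843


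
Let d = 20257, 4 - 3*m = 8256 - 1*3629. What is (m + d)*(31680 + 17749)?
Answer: 925113164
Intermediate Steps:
m = -1541 (m = 4/3 - (8256 - 1*3629)/3 = 4/3 - (8256 - 3629)/3 = 4/3 - ⅓*4627 = 4/3 - 4627/3 = -1541)
(m + d)*(31680 + 17749) = (-1541 + 20257)*(31680 + 17749) = 18716*49429 = 925113164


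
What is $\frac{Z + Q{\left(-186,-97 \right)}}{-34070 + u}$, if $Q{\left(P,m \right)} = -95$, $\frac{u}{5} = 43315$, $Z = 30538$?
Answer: $\frac{30443}{182505} \approx 0.16681$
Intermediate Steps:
$u = 216575$ ($u = 5 \cdot 43315 = 216575$)
$\frac{Z + Q{\left(-186,-97 \right)}}{-34070 + u} = \frac{30538 - 95}{-34070 + 216575} = \frac{30443}{182505}$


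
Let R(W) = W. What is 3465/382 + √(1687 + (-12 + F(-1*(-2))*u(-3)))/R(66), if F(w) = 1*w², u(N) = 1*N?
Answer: 3465/382 + √1663/66 ≈ 9.6886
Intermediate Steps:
u(N) = N
F(w) = w²
3465/382 + √(1687 + (-12 + F(-1*(-2))*u(-3)))/R(66) = 3465/382 + √(1687 + (-12 + (-1*(-2))²*(-3)))/66 = 3465*(1/382) + √(1687 + (-12 + 2²*(-3)))*(1/66) = 3465/382 + √(1687 + (-12 + 4*(-3)))*(1/66) = 3465/382 + √(1687 + (-12 - 12))*(1/66) = 3465/382 + √(1687 - 24)*(1/66) = 3465/382 + √1663*(1/66) = 3465/382 + √1663/66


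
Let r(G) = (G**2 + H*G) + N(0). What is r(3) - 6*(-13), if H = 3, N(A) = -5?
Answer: 91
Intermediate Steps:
r(G) = -5 + G**2 + 3*G (r(G) = (G**2 + 3*G) - 5 = -5 + G**2 + 3*G)
r(3) - 6*(-13) = (-5 + 3**2 + 3*3) - 6*(-13) = (-5 + 9 + 9) + 78 = 13 + 78 = 91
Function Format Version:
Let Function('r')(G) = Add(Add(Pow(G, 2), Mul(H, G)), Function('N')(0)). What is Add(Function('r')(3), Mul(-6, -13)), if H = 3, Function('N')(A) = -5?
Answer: 91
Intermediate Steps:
Function('r')(G) = Add(-5, Pow(G, 2), Mul(3, G)) (Function('r')(G) = Add(Add(Pow(G, 2), Mul(3, G)), -5) = Add(-5, Pow(G, 2), Mul(3, G)))
Add(Function('r')(3), Mul(-6, -13)) = Add(Add(-5, Pow(3, 2), Mul(3, 3)), Mul(-6, -13)) = Add(Add(-5, 9, 9), 78) = Add(13, 78) = 91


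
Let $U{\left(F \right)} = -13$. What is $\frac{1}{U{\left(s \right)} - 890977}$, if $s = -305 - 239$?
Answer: $- \frac{1}{890990} \approx -1.1223 \cdot 10^{-6}$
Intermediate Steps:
$s = -544$ ($s = -305 - 239 = -544$)
$\frac{1}{U{\left(s \right)} - 890977} = \frac{1}{-13 - 890977} = \frac{1}{-890990} = - \frac{1}{890990}$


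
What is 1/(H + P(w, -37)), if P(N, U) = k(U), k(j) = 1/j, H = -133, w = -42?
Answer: -37/4922 ≈ -0.0075173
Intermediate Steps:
P(N, U) = 1/U
1/(H + P(w, -37)) = 1/(-133 + 1/(-37)) = 1/(-133 - 1/37) = 1/(-4922/37) = -37/4922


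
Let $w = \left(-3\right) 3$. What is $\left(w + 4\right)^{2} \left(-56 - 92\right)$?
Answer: $-3700$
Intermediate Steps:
$w = -9$
$\left(w + 4\right)^{2} \left(-56 - 92\right) = \left(-9 + 4\right)^{2} \left(-56 - 92\right) = \left(-5\right)^{2} \left(-148\right) = 25 \left(-148\right) = -3700$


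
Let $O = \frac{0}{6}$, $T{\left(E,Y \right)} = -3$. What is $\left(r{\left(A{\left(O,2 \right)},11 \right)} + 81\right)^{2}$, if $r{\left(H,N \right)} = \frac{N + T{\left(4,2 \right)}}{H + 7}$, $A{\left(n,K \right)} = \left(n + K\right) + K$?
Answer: $\frac{808201}{121} \approx 6679.3$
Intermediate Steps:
$O = 0$ ($O = 0 \cdot \frac{1}{6} = 0$)
$A{\left(n,K \right)} = n + 2 K$ ($A{\left(n,K \right)} = \left(K + n\right) + K = n + 2 K$)
$r{\left(H,N \right)} = \frac{-3 + N}{7 + H}$ ($r{\left(H,N \right)} = \frac{N - 3}{H + 7} = \frac{-3 + N}{7 + H}$)
$\left(r{\left(A{\left(O,2 \right)},11 \right)} + 81\right)^{2} = \left(\frac{-3 + 11}{7 + \left(0 + 2 \cdot 2\right)} + 81\right)^{2} = \left(\frac{1}{7 + \left(0 + 4\right)} 8 + 81\right)^{2} = \left(\frac{1}{7 + 4} \cdot 8 + 81\right)^{2} = \left(\frac{1}{11} \cdot 8 + 81\right)^{2} = \left(\frac{8}{11} + 81\right)^{2} = \left(\frac{899}{11}\right)^{2} = \frac{808201}{121}$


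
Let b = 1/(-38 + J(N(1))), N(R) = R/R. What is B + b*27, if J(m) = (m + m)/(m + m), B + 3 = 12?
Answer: 306/37 ≈ 8.2703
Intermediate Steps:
N(R) = 1
B = 9 (B = -3 + 12 = 9)
J(m) = 1 (J(m) = (2*m)/((2*m)) = (2*m)*(1/(2*m)) = 1)
b = -1/37 (b = 1/(-38 + 1) = 1/(-37) = -1/37 ≈ -0.027027)
B + b*27 = 9 - 1/37*27 = 9 - 27/37 = 306/37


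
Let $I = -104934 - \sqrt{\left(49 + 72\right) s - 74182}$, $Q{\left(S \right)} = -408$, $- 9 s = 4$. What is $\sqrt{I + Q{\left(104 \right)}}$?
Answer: $\frac{\sqrt{-948078 - 3 i \sqrt{668122}}}{3} \approx 0.41974 - 324.56 i$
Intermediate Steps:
$s = - \frac{4}{9}$ ($s = \left(- \frac{1}{9}\right) 4 = - \frac{4}{9} \approx -0.44444$)
$I = -104934 - \frac{i \sqrt{668122}}{3}$ ($I = -104934 - \sqrt{\left(49 + 72\right) \left(- \frac{4}{9}\right) - 74182} = -104934 - \sqrt{121 \left(- \frac{4}{9}\right) - 74182} = -104934 - \sqrt{- \frac{484}{9} - 74182} = -104934 - \sqrt{- \frac{668122}{9}} = -104934 - \frac{i \sqrt{668122}}{3} \approx -1.0493 \cdot 10^{5} - 272.46 i$)
$\sqrt{I + Q{\left(104 \right)}} = \sqrt{\left(-104934 - \frac{i \sqrt{668122}}{3}\right) - 408} = \sqrt{-105342 - \frac{i \sqrt{668122}}{3}}$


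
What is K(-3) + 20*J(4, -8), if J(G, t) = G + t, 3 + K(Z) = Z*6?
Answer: -101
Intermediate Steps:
K(Z) = -3 + 6*Z (K(Z) = -3 + Z*6 = -3 + 6*Z)
K(-3) + 20*J(4, -8) = (-3 + 6*(-3)) + 20*(4 - 8) = (-3 - 18) + 20*(-4) = -21 - 80 = -101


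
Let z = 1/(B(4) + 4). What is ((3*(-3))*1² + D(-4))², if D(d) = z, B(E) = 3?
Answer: 3844/49 ≈ 78.449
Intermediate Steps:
z = ⅐ (z = 1/(3 + 4) = 1/7 = ⅐ ≈ 0.14286)
D(d) = ⅐
((3*(-3))*1² + D(-4))² = ((3*(-3))*1² + ⅐)² = (-9*1 + ⅐)² = (-9 + ⅐)² = (-62/7)² = 3844/49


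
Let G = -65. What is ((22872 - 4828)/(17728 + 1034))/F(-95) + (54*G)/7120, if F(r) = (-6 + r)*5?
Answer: -1669252819/3373032360 ≈ -0.49488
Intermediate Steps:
F(r) = -30 + 5*r
((22872 - 4828)/(17728 + 1034))/F(-95) + (54*G)/7120 = ((22872 - 4828)/(17728 + 1034))/(-30 + 5*(-95)) + (54*(-65))/7120 = (18044/18762)/(-30 - 475) - 3510*1/7120 = (18044*(1/18762))/(-505) - 351/712 = (9022/9381)*(-1/505) - 351/712 = -9022/4737405 - 351/712 = -1669252819/3373032360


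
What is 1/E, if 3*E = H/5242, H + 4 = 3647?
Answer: 15726/3643 ≈ 4.3168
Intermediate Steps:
H = 3643 (H = -4 + 3647 = 3643)
E = 3643/15726 (E = (3643/5242)/3 = (3643*(1/5242))/3 = (1/3)*(3643/5242) = 3643/15726 ≈ 0.23165)
1/E = 1/(3643/15726) = 15726/3643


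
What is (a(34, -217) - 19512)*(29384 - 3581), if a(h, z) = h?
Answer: -502590834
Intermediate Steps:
(a(34, -217) - 19512)*(29384 - 3581) = (34 - 19512)*(29384 - 3581) = -19478*25803 = -502590834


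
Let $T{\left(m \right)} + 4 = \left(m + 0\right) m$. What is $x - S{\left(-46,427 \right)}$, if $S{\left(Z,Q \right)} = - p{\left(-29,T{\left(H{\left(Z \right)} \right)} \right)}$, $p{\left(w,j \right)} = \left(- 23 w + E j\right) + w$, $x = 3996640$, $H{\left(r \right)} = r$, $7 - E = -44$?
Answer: $4104990$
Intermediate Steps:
$E = 51$ ($E = 7 - -44 = 7 + 44 = 51$)
$T{\left(m \right)} = -4 + m^{2}$ ($T{\left(m \right)} = -4 + \left(m + 0\right) m = -4 + m m = -4 + m^{2}$)
$p{\left(w,j \right)} = - 22 w + 51 j$ ($p{\left(w,j \right)} = \left(- 23 w + 51 j\right) + w = - 22 w + 51 j$)
$S{\left(Z,Q \right)} = -434 - 51 Z^{2}$ ($S{\left(Z,Q \right)} = - (\left(-22\right) \left(-29\right) + 51 \left(-4 + Z^{2}\right)) = - (638 + \left(-204 + 51 Z^{2}\right)) = - (434 + 51 Z^{2}) = -434 - 51 Z^{2}$)
$x - S{\left(-46,427 \right)} = 3996640 - \left(-434 - 51 \left(-46\right)^{2}\right) = 3996640 - \left(-434 - 107916\right) = 3996640 - -108350 = 3996640 + 108350 = 4104990$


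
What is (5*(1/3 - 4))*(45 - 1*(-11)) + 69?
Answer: -2873/3 ≈ -957.67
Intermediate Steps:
(5*(1/3 - 4))*(45 - 1*(-11)) + 69 = (5*(⅓ - 4))*(45 + 11) + 69 = (5*(-11/3))*56 + 69 = -55/3*56 + 69 = -3080/3 + 69 = -2873/3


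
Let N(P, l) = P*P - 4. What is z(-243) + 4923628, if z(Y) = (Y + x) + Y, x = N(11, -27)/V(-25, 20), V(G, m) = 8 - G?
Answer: 54154601/11 ≈ 4.9231e+6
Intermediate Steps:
N(P, l) = -4 + P² (N(P, l) = P² - 4 = -4 + P²)
x = 39/11 (x = (-4 + 11²)/(8 - 1*(-25)) = (-4 + 121)/(8 + 25) = 117/33 = 117*(1/33) = 39/11 ≈ 3.5455)
z(Y) = 39/11 + 2*Y (z(Y) = (Y + 39/11) + Y = (39/11 + Y) + Y = 39/11 + 2*Y)
z(-243) + 4923628 = (39/11 + 2*(-243)) + 4923628 = (39/11 - 486) + 4923628 = -5307/11 + 4923628 = 54154601/11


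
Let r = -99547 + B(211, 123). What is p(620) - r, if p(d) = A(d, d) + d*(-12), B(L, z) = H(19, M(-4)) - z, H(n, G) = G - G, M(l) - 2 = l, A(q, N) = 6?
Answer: 92236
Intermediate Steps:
M(l) = 2 + l
H(n, G) = 0
B(L, z) = -z (B(L, z) = 0 - z = -z)
r = -99670 (r = -99547 - 1*123 = -99547 - 123 = -99670)
p(d) = 6 - 12*d (p(d) = 6 + d*(-12) = 6 - 12*d)
p(620) - r = (6 - 12*620) - 1*(-99670) = (6 - 7440) + 99670 = -7434 + 99670 = 92236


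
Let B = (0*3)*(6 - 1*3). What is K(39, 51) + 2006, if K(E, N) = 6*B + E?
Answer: 2045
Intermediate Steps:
B = 0 (B = 0*(6 - 3) = 0*3 = 0)
K(E, N) = E (K(E, N) = 6*0 + E = 0 + E = E)
K(39, 51) + 2006 = 39 + 2006 = 2045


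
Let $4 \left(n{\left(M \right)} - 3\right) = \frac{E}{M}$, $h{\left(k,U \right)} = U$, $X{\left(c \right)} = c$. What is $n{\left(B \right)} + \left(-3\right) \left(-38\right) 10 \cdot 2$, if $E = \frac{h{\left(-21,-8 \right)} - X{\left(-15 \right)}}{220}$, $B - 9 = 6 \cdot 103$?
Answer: $\frac{1259668087}{551760} \approx 2283.0$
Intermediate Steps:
$B = 627$ ($B = 9 + 6 \cdot 103 = 9 + 618 = 627$)
$E = \frac{7}{220}$ ($E = \frac{-8 - -15}{220} = \left(-8 + 15\right) \frac{1}{220} = 7 \cdot \frac{1}{220} = \frac{7}{220} \approx 0.031818$)
$n{\left(M \right)} = 3 + \frac{7}{880 M}$ ($n{\left(M \right)} = 3 + \frac{\frac{7}{220} \frac{1}{M}}{4} = 3 + \frac{7}{880 M}$)
$n{\left(B \right)} + \left(-3\right) \left(-38\right) 10 \cdot 2 = \left(3 + \frac{7}{880 \cdot 627}\right) + \left(-3\right) \left(-38\right) 10 \cdot 2 = \left(3 + \frac{7}{880} \cdot \frac{1}{627}\right) + 114 \cdot 20 = \left(3 + \frac{7}{551760}\right) + 2280 = \frac{1655287}{551760} + 2280 = \frac{1259668087}{551760}$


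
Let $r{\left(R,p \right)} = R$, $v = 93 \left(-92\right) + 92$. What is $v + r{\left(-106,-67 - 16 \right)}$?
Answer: $-8570$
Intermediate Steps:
$v = -8464$ ($v = -8556 + 92 = -8464$)
$v + r{\left(-106,-67 - 16 \right)} = -8464 - 106 = -8570$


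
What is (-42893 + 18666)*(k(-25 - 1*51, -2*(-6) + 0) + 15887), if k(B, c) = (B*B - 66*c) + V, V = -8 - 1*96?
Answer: -503122109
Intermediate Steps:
V = -104 (V = -8 - 96 = -104)
k(B, c) = -104 + B**2 - 66*c (k(B, c) = (B*B - 66*c) - 104 = (B**2 - 66*c) - 104 = -104 + B**2 - 66*c)
(-42893 + 18666)*(k(-25 - 1*51, -2*(-6) + 0) + 15887) = (-42893 + 18666)*((-104 + (-25 - 1*51)**2 - 66*(-2*(-6) + 0)) + 15887) = -24227*((-104 + (-25 - 51)**2 - 66*(12 + 0)) + 15887) = -24227*((-104 + (-76)**2 - 66*12) + 15887) = -24227*((-104 + 5776 - 792) + 15887) = -24227*(4880 + 15887) = -24227*20767 = -503122109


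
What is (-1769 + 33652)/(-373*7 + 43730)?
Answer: 31883/41119 ≈ 0.77538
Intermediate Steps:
(-1769 + 33652)/(-373*7 + 43730) = 31883/(-2611 + 43730) = 31883/41119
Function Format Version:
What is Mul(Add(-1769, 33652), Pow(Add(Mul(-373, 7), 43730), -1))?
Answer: Rational(31883, 41119) ≈ 0.77538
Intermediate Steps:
Mul(Add(-1769, 33652), Pow(Add(Mul(-373, 7), 43730), -1)) = Mul(31883, Pow(Add(-2611, 43730), -1)) = Mul(31883, Pow(41119, -1)) = Mul(31883, Rational(1, 41119)) = Rational(31883, 41119)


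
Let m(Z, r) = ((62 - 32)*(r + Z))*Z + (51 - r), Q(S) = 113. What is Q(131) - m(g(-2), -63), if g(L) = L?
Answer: -3901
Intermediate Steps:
m(Z, r) = 51 - r + Z*(30*Z + 30*r) (m(Z, r) = (30*(Z + r))*Z + (51 - r) = (30*Z + 30*r)*Z + (51 - r) = Z*(30*Z + 30*r) + (51 - r) = 51 - r + Z*(30*Z + 30*r))
Q(131) - m(g(-2), -63) = 113 - (51 - 1*(-63) + 30*(-2)² + 30*(-2)*(-63)) = 113 - (51 + 63 + 30*4 + 3780) = 113 - (51 + 63 + 120 + 3780) = 113 - 1*4014 = 113 - 4014 = -3901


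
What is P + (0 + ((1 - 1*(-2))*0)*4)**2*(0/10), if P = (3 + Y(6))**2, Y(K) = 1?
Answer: 16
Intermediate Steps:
P = 16 (P = (3 + 1)**2 = 4**2 = 16)
P + (0 + ((1 - 1*(-2))*0)*4)**2*(0/10) = 16 + (0 + ((1 - 1*(-2))*0)*4)**2*(0/10) = 16 + (0 + ((1 + 2)*0)*4)**2*(0*(1/10)) = 16 + (0 + (3*0)*4)**2*0 = 16 + (0 + 0*4)**2*0 = 16 + (0 + 0)**2*0 = 16 + 0**2*0 = 16 + 0*0 = 16 + 0 = 16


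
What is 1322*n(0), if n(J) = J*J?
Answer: 0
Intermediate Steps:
n(J) = J²
1322*n(0) = 1322*0² = 1322*0 = 0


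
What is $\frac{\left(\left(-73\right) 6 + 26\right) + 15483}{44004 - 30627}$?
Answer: $\frac{2153}{1911} \approx 1.1266$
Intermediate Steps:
$\frac{\left(\left(-73\right) 6 + 26\right) + 15483}{44004 - 30627} = \frac{\left(-438 + 26\right) + 15483}{13377} = \left(-412 + 15483\right) \frac{1}{13377} = 15071 \cdot \frac{1}{13377} = \frac{2153}{1911}$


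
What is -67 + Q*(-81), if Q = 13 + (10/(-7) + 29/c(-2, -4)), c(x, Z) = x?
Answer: 2383/14 ≈ 170.21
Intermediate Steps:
Q = -41/14 (Q = 13 + (10/(-7) + 29/(-2)) = 13 + (10*(-⅐) + 29*(-½)) = 13 + (-10/7 - 29/2) = 13 - 223/14 = -41/14 ≈ -2.9286)
-67 + Q*(-81) = -67 - 41/14*(-81) = -67 + 3321/14 = 2383/14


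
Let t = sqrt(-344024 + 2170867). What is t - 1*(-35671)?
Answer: 35671 + 47*sqrt(827) ≈ 37023.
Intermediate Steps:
t = 47*sqrt(827) (t = sqrt(1826843) = 47*sqrt(827) ≈ 1351.6)
t - 1*(-35671) = 47*sqrt(827) - 1*(-35671) = 47*sqrt(827) + 35671 = 35671 + 47*sqrt(827)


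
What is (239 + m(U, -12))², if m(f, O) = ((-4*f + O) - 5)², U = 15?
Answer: 38044224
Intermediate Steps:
m(f, O) = (-5 + O - 4*f)² (m(f, O) = ((O - 4*f) - 5)² = (-5 + O - 4*f)²)
(239 + m(U, -12))² = (239 + (5 - 1*(-12) + 4*15)²)² = (239 + (5 + 12 + 60)²)² = (239 + 77²)² = (239 + 5929)² = 6168² = 38044224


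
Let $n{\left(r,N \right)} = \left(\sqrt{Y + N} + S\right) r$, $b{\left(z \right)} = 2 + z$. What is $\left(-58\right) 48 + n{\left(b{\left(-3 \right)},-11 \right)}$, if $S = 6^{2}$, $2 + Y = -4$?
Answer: $-2820 - i \sqrt{17} \approx -2820.0 - 4.1231 i$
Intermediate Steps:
$Y = -6$ ($Y = -2 - 4 = -6$)
$S = 36$
$n{\left(r,N \right)} = r \left(36 + \sqrt{-6 + N}\right)$ ($n{\left(r,N \right)} = \left(\sqrt{-6 + N} + 36\right) r = \left(36 + \sqrt{-6 + N}\right) r = r \left(36 + \sqrt{-6 + N}\right)$)
$\left(-58\right) 48 + n{\left(b{\left(-3 \right)},-11 \right)} = \left(-58\right) 48 + \left(2 - 3\right) \left(36 + \sqrt{-6 - 11}\right) = -2784 - \left(36 + \sqrt{-17}\right) = -2784 - \left(36 + i \sqrt{17}\right) = -2820 - i \sqrt{17}$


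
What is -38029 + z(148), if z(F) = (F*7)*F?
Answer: 115299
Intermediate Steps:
z(F) = 7*F**2 (z(F) = (7*F)*F = 7*F**2)
-38029 + z(148) = -38029 + 7*148**2 = -38029 + 7*21904 = -38029 + 153328 = 115299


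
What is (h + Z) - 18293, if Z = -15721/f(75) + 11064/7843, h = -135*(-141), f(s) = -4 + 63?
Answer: 220703827/462737 ≈ 476.95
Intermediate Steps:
f(s) = 59
h = 19035
Z = -122647027/462737 (Z = -15721/59 + 11064/7843 = -122647027/462737 ≈ -265.05)
(h + Z) - 18293 = (19035 - 122647027/462737) - 18293 = 8685551768/462737 - 18293 = 220703827/462737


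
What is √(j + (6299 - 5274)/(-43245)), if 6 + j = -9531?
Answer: 7*I*√1683382/93 ≈ 97.658*I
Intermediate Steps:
j = -9537 (j = -6 - 9531 = -9537)
√(j + (6299 - 5274)/(-43245)) = √(-9537 + (6299 - 5274)/(-43245)) = √(-9537 + 1025*(-1/43245)) = √(-9537 - 205/8649) = √(-82485718/8649) = 7*I*√1683382/93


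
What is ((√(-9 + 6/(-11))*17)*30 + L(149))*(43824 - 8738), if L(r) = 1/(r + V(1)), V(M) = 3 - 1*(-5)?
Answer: 35086/157 + 17893860*I*√1155/11 ≈ 223.48 + 5.5284e+7*I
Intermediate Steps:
V(M) = 8 (V(M) = 3 + 5 = 8)
L(r) = 1/(8 + r) (L(r) = 1/(r + 8) = 1/(8 + r))
((√(-9 + 6/(-11))*17)*30 + L(149))*(43824 - 8738) = ((√(-9 + 6/(-11))*17)*30 + 1/(8 + 149))*(43824 - 8738) = ((√(-9 + 6*(-1/11))*17)*30 + 1/157)*35086 = ((√(-9 - 6/11)*17)*30 + 1/157)*35086 = ((√(-105/11)*17)*30 + 1/157)*35086 = (((I*√1155/11)*17)*30 + 1/157)*35086 = ((17*I*√1155/11)*30 + 1/157)*35086 = (510*I*√1155/11 + 1/157)*35086 = (1/157 + 510*I*√1155/11)*35086 = 35086/157 + 17893860*I*√1155/11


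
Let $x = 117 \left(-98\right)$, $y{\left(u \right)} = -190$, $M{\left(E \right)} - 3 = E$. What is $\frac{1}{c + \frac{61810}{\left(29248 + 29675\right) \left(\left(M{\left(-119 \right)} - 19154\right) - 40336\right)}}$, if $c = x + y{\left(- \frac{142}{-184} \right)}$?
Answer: $- \frac{1756082169}{20468893792769} \approx -8.5793 \cdot 10^{-5}$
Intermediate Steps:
$M{\left(E \right)} = 3 + E$
$x = -11466$
$c = -11656$ ($c = -11466 - 190 = -11656$)
$\frac{1}{c + \frac{61810}{\left(29248 + 29675\right) \left(\left(M{\left(-119 \right)} - 19154\right) - 40336\right)}} = \frac{1}{-11656 + \frac{61810}{\left(29248 + 29675\right) \left(\left(\left(3 - 119\right) - 19154\right) - 40336\right)}} = \frac{1}{-11656 + \frac{61810}{58923 \left(\left(-116 - 19154\right) - 40336\right)}} = \frac{1}{-11656 + \frac{61810}{58923 \left(-19270 - 40336\right)}} = \frac{1}{-11656 + \frac{61810}{58923 \left(-59606\right)}} = \frac{1}{-11656 + \frac{61810}{-3512164338}} = \frac{1}{-11656 + 61810 \left(- \frac{1}{3512164338}\right)} = \frac{1}{-11656 - \frac{30905}{1756082169}} = \frac{1}{- \frac{20468893792769}{1756082169}} = - \frac{1756082169}{20468893792769}$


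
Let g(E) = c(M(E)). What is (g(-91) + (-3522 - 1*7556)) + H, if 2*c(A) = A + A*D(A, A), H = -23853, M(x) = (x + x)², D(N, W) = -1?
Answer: -34931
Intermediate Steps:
M(x) = 4*x² (M(x) = (2*x)² = 4*x²)
c(A) = 0 (c(A) = (A + A*(-1))/2 = (A - A)/2 = (½)*0 = 0)
g(E) = 0
(g(-91) + (-3522 - 1*7556)) + H = (0 + (-3522 - 1*7556)) - 23853 = (0 + (-3522 - 7556)) - 23853 = (0 - 11078) - 23853 = -11078 - 23853 = -34931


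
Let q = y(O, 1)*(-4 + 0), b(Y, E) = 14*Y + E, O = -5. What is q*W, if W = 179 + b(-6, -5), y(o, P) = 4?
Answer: -1440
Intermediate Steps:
b(Y, E) = E + 14*Y
q = -16 (q = 4*(-4 + 0) = 4*(-4) = -16)
W = 90 (W = 179 + (-5 + 14*(-6)) = 179 + (-5 - 84) = 179 - 89 = 90)
q*W = -16*90 = -1440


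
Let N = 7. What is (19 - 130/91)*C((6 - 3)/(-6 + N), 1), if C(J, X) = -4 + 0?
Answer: -492/7 ≈ -70.286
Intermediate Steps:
C(J, X) = -4
(19 - 130/91)*C((6 - 3)/(-6 + N), 1) = (19 - 130/91)*(-4) = (19 - 130*1/91)*(-4) = (19 - 10/7)*(-4) = (123/7)*(-4) = -492/7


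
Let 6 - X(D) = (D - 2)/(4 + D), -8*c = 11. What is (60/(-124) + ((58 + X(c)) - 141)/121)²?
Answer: 848848225/689430049 ≈ 1.2312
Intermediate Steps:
c = -11/8 (c = -⅛*11 = -11/8 ≈ -1.3750)
X(D) = 6 - (-2 + D)/(4 + D) (X(D) = 6 - (D - 2)/(4 + D) = 6 - (-2 + D)/(4 + D))
(60/(-124) + ((58 + X(c)) - 141)/121)² = (60/(-124) + ((58 + (26 + 5*(-11/8))/(4 - 11/8)) - 141)/121)² = (60*(-1/124) + ((58 + (26 - 55/8)/(21/8)) - 141)*(1/121))² = (-15/31 + ((58 + (8/21)*(153/8)) - 141)*(1/121))² = (-15/31 + ((58 + 51/7) - 141)*(1/121))² = (-15/31 + (457/7 - 141)*(1/121))² = (-15/31 - 530/7*1/121)² = (-15/31 - 530/847)² = (-29135/26257)² = 848848225/689430049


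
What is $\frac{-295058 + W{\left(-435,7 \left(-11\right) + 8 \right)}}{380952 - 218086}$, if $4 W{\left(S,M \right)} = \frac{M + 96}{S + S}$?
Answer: $- \frac{342267289}{188924560} \approx -1.8117$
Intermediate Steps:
$W{\left(S,M \right)} = \frac{96 + M}{8 S}$ ($W{\left(S,M \right)} = \frac{\left(M + 96\right) \frac{1}{S + S}}{4} = \frac{\left(96 + M\right) \frac{1}{2 S}}{4} = \frac{\frac{1}{2} \frac{1}{S} \left(96 + M\right)}{4} = \frac{96 + M}{8 S}$)
$\frac{-295058 + W{\left(-435,7 \left(-11\right) + 8 \right)}}{380952 - 218086} = \frac{-295058 + \frac{96 + \left(7 \left(-11\right) + 8\right)}{8 \left(-435\right)}}{380952 - 218086} = \frac{-295058 + \frac{1}{8} \left(- \frac{1}{435}\right) \left(96 + \left(-77 + 8\right)\right)}{162866} = \left(-295058 + \frac{1}{8} \left(- \frac{1}{435}\right) \left(96 - 69\right)\right) \frac{1}{162866} = \left(-295058 + \frac{1}{8} \left(- \frac{1}{435}\right) 27\right) \frac{1}{162866} = \left(-295058 - \frac{9}{1160}\right) \frac{1}{162866} = \left(- \frac{342267289}{1160}\right) \frac{1}{162866} = - \frac{342267289}{188924560}$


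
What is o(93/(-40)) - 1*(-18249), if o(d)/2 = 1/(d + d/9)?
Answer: 565695/31 ≈ 18248.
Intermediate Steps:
o(d) = 9/(5*d) (o(d) = 2/(d + d/9) = 2/((10*d/9)) = 2*(9/(10*d)) = 9/(5*d))
o(93/(-40)) - 1*(-18249) = 9/(5*((93/(-40)))) - 1*(-18249) = 9/(5*((93*(-1/40)))) + 18249 = 9/(5*(-93/40)) + 18249 = (9/5)*(-40/93) + 18249 = -24/31 + 18249 = 565695/31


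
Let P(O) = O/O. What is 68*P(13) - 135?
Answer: -67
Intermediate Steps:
P(O) = 1
68*P(13) - 135 = 68*1 - 135 = 68 - 135 = -67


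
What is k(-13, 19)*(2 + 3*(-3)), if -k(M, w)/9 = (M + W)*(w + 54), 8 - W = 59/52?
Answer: -1467081/52 ≈ -28213.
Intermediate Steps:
W = 357/52 (W = 8 - 59/52 = 357/52 ≈ 6.8654)
k(M, w) = -9*(54 + w)*(357/52 + M) (k(M, w) = -9*(M + 357/52)*(w + 54) = -9*(357/52 + M)*(54 + w) = -9*(54 + w)*(357/52 + M))
k(-13, 19)*(2 + 3*(-3)) = (-86751/26 - 486*(-13) - 3213/52*19 - 9*(-13)*19)*(2 + 3*(-3)) = (-86751/26 + 6318 - 61047/52 + 2223)*(2 - 9) = (209583/52)*(-7) = -1467081/52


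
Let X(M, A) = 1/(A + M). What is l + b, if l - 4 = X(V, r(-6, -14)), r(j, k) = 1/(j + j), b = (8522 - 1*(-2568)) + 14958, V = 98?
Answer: 30611112/1175 ≈ 26052.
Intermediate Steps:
b = 26048 (b = (8522 + 2568) + 14958 = 11090 + 14958 = 26048)
r(j, k) = 1/(2*j)
l = 4712/1175 (l = 4 + 1/((½)/(-6) + 98) = 4 + 1/((½)*(-⅙) + 98) = 4 + 1/(-1/12 + 98) = 4 + 1/(1175/12) = 4 + 12/1175 = 4712/1175 ≈ 4.0102)
l + b = 4712/1175 + 26048 = 30611112/1175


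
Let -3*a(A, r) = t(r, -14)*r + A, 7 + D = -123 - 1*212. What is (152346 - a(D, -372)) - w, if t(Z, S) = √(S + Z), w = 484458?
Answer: -332226 - 124*I*√386 ≈ -3.3223e+5 - 2436.2*I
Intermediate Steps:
D = -342 (D = -7 + (-123 - 1*212) = -7 + (-123 - 212) = -7 - 335 = -342)
a(A, r) = -A/3 - r*√(-14 + r)/3 (a(A, r) = -(√(-14 + r)*r + A)/3 = -(r*√(-14 + r) + A)/3 = -(A + r*√(-14 + r))/3 = -A/3 - r*√(-14 + r)/3)
(152346 - a(D, -372)) - w = (152346 - (-⅓*(-342) - ⅓*(-372)*√(-14 - 372))) - 1*484458 = (152346 - (114 - ⅓*(-372)*√(-386))) - 484458 = (152346 - (114 - ⅓*(-372)*I*√386)) - 484458 = (152346 - (114 + 124*I*√386)) - 484458 = (152346 + (-114 - 124*I*√386)) - 484458 = (152232 - 124*I*√386) - 484458 = -332226 - 124*I*√386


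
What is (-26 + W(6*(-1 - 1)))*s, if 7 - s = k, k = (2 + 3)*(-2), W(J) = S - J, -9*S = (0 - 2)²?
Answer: -2210/9 ≈ -245.56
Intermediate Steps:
S = -4/9 (S = -(0 - 2)²/9 = -⅑*(-2)² = -⅑*4 = -4/9 ≈ -0.44444)
W(J) = -4/9 - J
k = -10 (k = 5*(-2) = -10)
s = 17 (s = 7 - 1*(-10) = 7 + 10 = 17)
(-26 + W(6*(-1 - 1)))*s = (-26 + (-4/9 - 6*(-1 - 1)))*17 = (-26 + (-4/9 - 6*(-2)))*17 = (-26 + (-4/9 - 1*(-12)))*17 = (-26 + (-4/9 + 12))*17 = (-26 + 104/9)*17 = -130/9*17 = -2210/9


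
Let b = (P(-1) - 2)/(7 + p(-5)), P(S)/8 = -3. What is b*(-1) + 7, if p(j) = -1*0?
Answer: 75/7 ≈ 10.714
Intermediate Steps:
p(j) = 0
P(S) = -24 (P(S) = 8*(-3) = -24)
b = -26/7 (b = (-24 - 2)/(7 + 0) = -26/7 ≈ -3.7143)
b*(-1) + 7 = -26/7*(-1) + 7 = 26/7 + 7 = 75/7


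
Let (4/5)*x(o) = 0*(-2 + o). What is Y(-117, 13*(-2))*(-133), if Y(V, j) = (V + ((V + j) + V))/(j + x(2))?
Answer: -3857/2 ≈ -1928.5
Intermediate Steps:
x(o) = 0 (x(o) = 5*(0*(-2 + o))/4 = (5/4)*0 = 0)
Y(V, j) = (j + 3*V)/j (Y(V, j) = (V + ((V + j) + V))/(j + 0) = (V + (j + 2*V))/j = (j + 3*V)/j)
Y(-117, 13*(-2))*(-133) = ((13*(-2) + 3*(-117))/((13*(-2))))*(-133) = ((-26 - 351)/(-26))*(-133) = -1/26*(-377)*(-133) = (29/2)*(-133) = -3857/2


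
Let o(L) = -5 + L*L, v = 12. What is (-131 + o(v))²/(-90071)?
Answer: -64/90071 ≈ -0.00071055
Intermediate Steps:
o(L) = -5 + L²
(-131 + o(v))²/(-90071) = (-131 + (-5 + 12²))²/(-90071) = (-131 + (-5 + 144))²*(-1/90071) = (-131 + 139)²*(-1/90071) = 8²*(-1/90071) = 64*(-1/90071) = -64/90071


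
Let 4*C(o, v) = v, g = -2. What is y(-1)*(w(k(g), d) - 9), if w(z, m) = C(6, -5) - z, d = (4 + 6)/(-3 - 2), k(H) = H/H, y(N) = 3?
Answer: -135/4 ≈ -33.750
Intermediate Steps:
C(o, v) = v/4
k(H) = 1
d = -2 (d = 10/(-5) = 10*(-⅕) = -2)
w(z, m) = -5/4 - z (w(z, m) = (¼)*(-5) - z = -5/4 - z)
y(-1)*(w(k(g), d) - 9) = 3*((-5/4 - 1*1) - 9) = 3*((-5/4 - 1) - 9) = 3*(-9/4 - 9) = 3*(-45/4) = -135/4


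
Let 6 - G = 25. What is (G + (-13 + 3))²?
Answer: 841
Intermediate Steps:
G = -19 (G = 6 - 1*25 = 6 - 25 = -19)
(G + (-13 + 3))² = (-19 + (-13 + 3))² = (-19 - 10)² = (-29)² = 841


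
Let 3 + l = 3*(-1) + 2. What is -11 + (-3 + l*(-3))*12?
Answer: 97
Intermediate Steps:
l = -4 (l = -3 + (3*(-1) + 2) = -3 + (-3 + 2) = -3 - 1 = -4)
-11 + (-3 + l*(-3))*12 = -11 + (-3 - 4*(-3))*12 = -11 + (-3 + 12)*12 = -11 + 9*12 = -11 + 108 = 97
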